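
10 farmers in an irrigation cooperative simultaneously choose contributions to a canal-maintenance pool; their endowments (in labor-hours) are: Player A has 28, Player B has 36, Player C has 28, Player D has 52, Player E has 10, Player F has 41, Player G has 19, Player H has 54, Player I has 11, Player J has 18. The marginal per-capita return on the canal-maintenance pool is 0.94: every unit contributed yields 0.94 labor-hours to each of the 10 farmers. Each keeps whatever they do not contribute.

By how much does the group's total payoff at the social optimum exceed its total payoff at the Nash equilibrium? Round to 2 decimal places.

The private return per contributed unit is 0.94 < 1 for everyone, so the Nash equilibrium is zero contribution and the group total is Σ E_j = 28 + 36 + 28 + 52 + 10 + 41 + 19 + 54 + 11 + 18 = 297.
Each contributed unit returns 9.400 to the group, so the social optimum is full contribution by everyone: group total = 9.400 × 297 = 2791.80.
Efficiency loss = (9.400 − 1) × 297 = 2494.80.

2494.80 labor-hours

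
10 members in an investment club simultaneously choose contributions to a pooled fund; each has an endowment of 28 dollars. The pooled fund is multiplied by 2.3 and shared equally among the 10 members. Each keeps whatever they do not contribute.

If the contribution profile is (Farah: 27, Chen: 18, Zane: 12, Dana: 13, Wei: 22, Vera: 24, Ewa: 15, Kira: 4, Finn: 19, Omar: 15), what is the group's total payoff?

Total contributed: 27 + 18 + 12 + 13 + 22 + 24 + 15 + 4 + 19 + 15 = 169; total kept: 10 × 28 − 169 = 111.
The pooled fund pays out 2.3 × 169 = 388.70 in aggregate.
Group total = 111 + 388.70 = 499.70.

499.70 dollars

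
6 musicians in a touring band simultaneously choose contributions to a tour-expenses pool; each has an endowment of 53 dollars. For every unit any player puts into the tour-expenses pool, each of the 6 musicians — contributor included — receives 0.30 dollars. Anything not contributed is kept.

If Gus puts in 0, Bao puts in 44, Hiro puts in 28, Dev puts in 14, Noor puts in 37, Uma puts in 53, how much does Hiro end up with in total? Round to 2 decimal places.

Total contributed: 0 + 44 + 28 + 14 + 37 + 53 = 176.
Each receives 0.30 × 176 = 52.80 from the tour-expenses pool.
Hiro keeps 53 − 28 = 25, so Hiro's payoff is 25 + 52.80 = 77.80.

77.80 dollars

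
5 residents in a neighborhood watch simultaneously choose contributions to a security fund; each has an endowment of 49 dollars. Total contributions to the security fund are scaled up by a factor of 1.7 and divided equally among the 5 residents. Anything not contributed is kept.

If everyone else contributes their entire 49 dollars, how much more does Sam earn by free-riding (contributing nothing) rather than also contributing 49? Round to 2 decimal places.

Switching from a contribution of 49 to 0 lets Sam keep an extra 49 dollars, but lowers the security fund by 49, which costs Sam their own share of that drop: 1.7/5 × 49 = 16.66.
Net gain = 49 − 16.66 = 32.34. The private return per contributed unit (0.3400) is below 1, so free-riding is indeed the best response regardless of what the others do.

32.34 dollars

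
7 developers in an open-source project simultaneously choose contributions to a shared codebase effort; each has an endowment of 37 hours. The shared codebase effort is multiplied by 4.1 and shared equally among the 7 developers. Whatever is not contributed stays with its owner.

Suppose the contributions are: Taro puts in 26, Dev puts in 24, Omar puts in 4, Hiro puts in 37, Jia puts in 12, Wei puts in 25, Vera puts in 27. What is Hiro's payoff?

90.79 hours

Total contributed: 26 + 24 + 4 + 37 + 12 + 25 + 27 = 155.
Each receives 4.1 × 155 / 7 = 90.79 from the shared codebase effort.
Hiro keeps 37 − 37 = 0, so Hiro's payoff is 0 + 90.79 = 90.79.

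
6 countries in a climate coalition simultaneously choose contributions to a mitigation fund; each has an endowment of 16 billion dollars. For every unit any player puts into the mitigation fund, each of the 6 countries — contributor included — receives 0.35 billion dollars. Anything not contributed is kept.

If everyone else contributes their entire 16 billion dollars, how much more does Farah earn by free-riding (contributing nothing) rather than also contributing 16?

Switching from a contribution of 16 to 0 lets Farah keep an extra 16 billion dollars, but lowers the mitigation fund by 16, which costs Farah their own share of that drop: 0.35 × 16 = 5.60.
Net gain = 16 − 5.60 = 10.40. The private return per contributed unit (0.35) is below 1, so free-riding is indeed the best response regardless of what the others do.

10.40 billion dollars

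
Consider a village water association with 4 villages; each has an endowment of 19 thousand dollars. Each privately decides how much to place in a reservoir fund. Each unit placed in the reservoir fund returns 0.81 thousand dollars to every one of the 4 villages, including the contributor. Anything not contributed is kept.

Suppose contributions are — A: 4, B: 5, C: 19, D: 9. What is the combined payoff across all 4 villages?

Total contributed: 4 + 5 + 19 + 9 = 37; total kept: 4 × 19 − 37 = 39.
The reservoir fund pays out 0.81 × 4 × 37 = 119.88 in aggregate.
Group total = 39 + 119.88 = 158.88.

158.88 thousand dollars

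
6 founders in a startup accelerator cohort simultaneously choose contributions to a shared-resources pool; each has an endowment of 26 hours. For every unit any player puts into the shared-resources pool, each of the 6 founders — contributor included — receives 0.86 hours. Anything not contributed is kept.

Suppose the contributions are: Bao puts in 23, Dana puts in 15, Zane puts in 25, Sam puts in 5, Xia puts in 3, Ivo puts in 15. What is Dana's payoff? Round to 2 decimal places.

Total contributed: 23 + 15 + 25 + 5 + 3 + 15 = 86.
Each receives 0.86 × 86 = 73.96 from the shared-resources pool.
Dana keeps 26 − 15 = 11, so Dana's payoff is 11 + 73.96 = 84.96.

84.96 hours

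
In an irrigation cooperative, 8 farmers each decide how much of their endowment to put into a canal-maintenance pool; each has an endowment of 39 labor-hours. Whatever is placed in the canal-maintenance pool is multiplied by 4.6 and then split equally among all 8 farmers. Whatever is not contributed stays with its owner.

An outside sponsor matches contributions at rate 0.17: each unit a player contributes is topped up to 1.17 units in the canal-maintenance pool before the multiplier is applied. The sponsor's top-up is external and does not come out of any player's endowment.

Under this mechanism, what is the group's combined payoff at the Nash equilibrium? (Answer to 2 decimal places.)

312.00 labor-hours

Even with the mechanism, each unit contributed returns only 4.6 × 1.17 / 8 = 0.6728 per unit of net cost, so contributing nothing is still dominant.
Everyone keeps their endowment and the group total is 8 × 39 = 312.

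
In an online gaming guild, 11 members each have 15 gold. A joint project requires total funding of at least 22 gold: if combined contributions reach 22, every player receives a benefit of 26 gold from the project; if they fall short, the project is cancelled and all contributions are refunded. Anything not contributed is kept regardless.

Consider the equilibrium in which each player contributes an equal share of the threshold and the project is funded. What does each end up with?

39 gold

Equal share of the threshold: 22/11 = 2.
At this profile no one gains by cutting their contribution: any cut drops the total below 22, the project is cancelled, contributions are refunded, and the deviator ends with 15, which is less than 15 − 2 + 26 = 39. Contributing more than 2 just wastes the excess. So contributing exactly 2 is a best response.
Each player's payoff: 15 − 2 + 26 = 39.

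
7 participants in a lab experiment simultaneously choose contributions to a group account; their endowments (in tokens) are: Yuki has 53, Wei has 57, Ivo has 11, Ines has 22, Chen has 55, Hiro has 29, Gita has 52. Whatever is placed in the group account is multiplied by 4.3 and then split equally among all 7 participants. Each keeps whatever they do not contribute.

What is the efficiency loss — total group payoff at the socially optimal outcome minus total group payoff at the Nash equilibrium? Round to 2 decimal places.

920.70 tokens

The private return per contributed unit is 4.3/7 = 0.6143 < 1 for every player regardless of endowment, so the Nash equilibrium is zero contribution and the group total is Σ E_j = 53 + 57 + 11 + 22 + 55 + 29 + 52 = 279.
Each contributed unit returns 4.300 to the group, so the social optimum is full contribution by everyone: group total = 4.300 × 279 = 1199.70.
Efficiency loss = (4.300 − 1) × 279 = 920.70.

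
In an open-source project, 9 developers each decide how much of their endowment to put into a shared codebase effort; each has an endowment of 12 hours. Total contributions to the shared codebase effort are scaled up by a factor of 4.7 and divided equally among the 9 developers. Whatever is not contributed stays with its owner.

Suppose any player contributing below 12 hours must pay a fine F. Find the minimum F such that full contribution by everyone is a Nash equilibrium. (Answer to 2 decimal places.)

Given the others contribute fully, the best deviation is to contribute 0 (any partial contribution still incurs the fine and gives up units whose private return 0.5222 is below 1).
Deviating from 12 to 0 saves 12 hours but forfeits the deviator's share of the drop in the shared codebase effort: 4.7/9 × 12 = 6.27.
So the deviation gain is 12 − 6.27 = 5.73, and the fine must be at least 5.73 hours to wipe it out.

5.73 hours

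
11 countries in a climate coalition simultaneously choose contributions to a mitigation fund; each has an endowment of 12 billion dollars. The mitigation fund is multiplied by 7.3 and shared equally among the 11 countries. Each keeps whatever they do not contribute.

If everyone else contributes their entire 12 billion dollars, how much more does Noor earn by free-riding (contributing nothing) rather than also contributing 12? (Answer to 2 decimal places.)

Switching from a contribution of 12 to 0 lets Noor keep an extra 12 billion dollars, but lowers the mitigation fund by 12, which costs Noor their own share of that drop: 7.3/11 × 12 = 7.96.
Net gain = 12 − 7.96 = 4.04. The private return per contributed unit (0.6636) is below 1, so free-riding is indeed the best response regardless of what the others do.

4.04 billion dollars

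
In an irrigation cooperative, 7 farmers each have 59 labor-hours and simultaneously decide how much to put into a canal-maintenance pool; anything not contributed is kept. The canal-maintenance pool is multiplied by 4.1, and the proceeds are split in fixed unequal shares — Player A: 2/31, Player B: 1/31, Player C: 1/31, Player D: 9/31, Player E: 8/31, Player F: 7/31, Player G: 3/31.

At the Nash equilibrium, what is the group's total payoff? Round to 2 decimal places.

For player j, contributing a unit is worthwhile iff 4.1 × (j's share) ≥ 1, i.e. iff j's share is at least 0.2439.
Player D and Player E are above the threshold, contributing 59 each; the remaining 5 contribute 0. Total contributed: 118.
The canal-maintenance pool pays out 4.1 × 118 = 483.80 in total (split across the unequal shares, but the aggregate is all that matters for the group sum).
The 5 free-riders keep 59 each, adding 295. Group total = 295 + 483.80 = 778.80.

778.80 labor-hours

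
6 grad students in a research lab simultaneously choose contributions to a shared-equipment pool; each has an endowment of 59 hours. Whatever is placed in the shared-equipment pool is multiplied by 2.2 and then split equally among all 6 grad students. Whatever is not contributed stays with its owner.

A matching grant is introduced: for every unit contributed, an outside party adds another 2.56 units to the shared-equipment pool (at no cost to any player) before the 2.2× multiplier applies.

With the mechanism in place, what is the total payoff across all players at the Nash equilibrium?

2772.53 hours

With the mechanism, a contributed unit returns 2.2 × 3.56 / 6 = 1.3053 per unit of net cost to the contributor — now above 1 — so contributing fully is weakly dominant for every player.
At the Nash equilibrium everyone contributes 59. Group total payoff = 2.2 × 3.56 × 354 = 2772.53.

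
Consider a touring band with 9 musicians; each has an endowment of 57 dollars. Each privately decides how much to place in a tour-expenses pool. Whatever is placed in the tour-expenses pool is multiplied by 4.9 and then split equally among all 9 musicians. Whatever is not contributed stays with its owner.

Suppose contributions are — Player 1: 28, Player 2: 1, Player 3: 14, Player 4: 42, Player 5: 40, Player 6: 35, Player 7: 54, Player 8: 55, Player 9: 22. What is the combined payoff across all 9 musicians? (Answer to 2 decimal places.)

1647.90 dollars

Total contributed: 28 + 1 + 14 + 42 + 40 + 35 + 54 + 55 + 22 = 291; total kept: 9 × 57 − 291 = 222.
The tour-expenses pool pays out 4.9 × 291 = 1425.90 in aggregate.
Group total = 222 + 1425.90 = 1647.90.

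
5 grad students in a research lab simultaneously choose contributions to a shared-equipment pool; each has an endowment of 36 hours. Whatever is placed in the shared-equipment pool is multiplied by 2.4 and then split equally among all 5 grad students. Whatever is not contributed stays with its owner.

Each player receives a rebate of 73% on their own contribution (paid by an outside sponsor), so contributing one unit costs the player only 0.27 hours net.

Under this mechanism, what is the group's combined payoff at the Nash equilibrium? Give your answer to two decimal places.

With the mechanism, a contributed unit returns (2.4/5) / 0.27 = 1.7778 per unit of net cost to the contributor — now above 1 — so contributing fully is weakly dominant for every player.
At the Nash equilibrium everyone contributes 36. Group total payoff = 5 × (36 × 0.73 + 2.4 × 36) = 563.40.

563.40 hours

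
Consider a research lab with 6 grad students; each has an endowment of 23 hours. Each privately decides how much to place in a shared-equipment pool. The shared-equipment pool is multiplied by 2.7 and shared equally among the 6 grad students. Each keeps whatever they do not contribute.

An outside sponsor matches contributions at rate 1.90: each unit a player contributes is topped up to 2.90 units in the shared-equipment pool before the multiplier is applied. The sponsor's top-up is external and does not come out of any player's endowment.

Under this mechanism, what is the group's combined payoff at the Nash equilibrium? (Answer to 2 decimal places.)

Under the mechanism each unit contributed yields 2.7 × 2.90 / 6 = 1.3050 back to its contributor per unit of net cost, which exceeds 1, making full contribution the dominant choice for everyone.
At the Nash equilibrium everyone contributes 23. Group total payoff = 2.7 × 2.90 × 138 = 1080.54.

1080.54 hours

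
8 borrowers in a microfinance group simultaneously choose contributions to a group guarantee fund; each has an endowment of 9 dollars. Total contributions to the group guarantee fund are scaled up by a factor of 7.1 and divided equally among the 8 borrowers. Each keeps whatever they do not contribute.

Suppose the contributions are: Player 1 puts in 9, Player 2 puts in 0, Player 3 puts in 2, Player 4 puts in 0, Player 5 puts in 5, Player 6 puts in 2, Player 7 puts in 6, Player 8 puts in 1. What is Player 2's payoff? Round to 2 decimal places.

Total contributed: 9 + 0 + 2 + 0 + 5 + 2 + 6 + 1 = 25.
Each receives 7.1 × 25 / 8 = 22.19 from the group guarantee fund.
Player 2 keeps 9 − 0 = 9, so Player 2's payoff is 9 + 22.19 = 31.19.

31.19 dollars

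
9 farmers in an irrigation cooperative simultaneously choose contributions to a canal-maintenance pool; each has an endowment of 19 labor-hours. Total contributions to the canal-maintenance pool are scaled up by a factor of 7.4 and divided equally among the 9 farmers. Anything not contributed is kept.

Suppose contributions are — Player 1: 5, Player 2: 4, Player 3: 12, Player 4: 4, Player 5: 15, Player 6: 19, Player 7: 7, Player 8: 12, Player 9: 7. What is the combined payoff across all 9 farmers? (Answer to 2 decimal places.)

715.00 labor-hours

Total contributed: 5 + 4 + 12 + 4 + 15 + 19 + 7 + 12 + 7 = 85; total kept: 9 × 19 − 85 = 86.
The canal-maintenance pool pays out 7.4 × 85 = 629.00 in aggregate.
Group total = 86 + 629.00 = 715.00.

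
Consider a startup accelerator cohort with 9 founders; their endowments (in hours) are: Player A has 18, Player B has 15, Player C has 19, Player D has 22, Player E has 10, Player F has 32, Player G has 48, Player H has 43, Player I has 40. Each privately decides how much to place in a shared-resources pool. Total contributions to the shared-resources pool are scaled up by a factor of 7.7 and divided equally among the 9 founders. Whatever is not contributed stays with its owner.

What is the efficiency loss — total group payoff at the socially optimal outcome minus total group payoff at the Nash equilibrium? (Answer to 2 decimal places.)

The private return per contributed unit is 7.7/9 = 0.8556 < 1 for every player regardless of endowment, so the Nash equilibrium is zero contribution and the group total is Σ E_j = 18 + 15 + 19 + 22 + 10 + 32 + 48 + 43 + 40 = 247.
Each contributed unit returns 7.700 to the group, so the social optimum is full contribution by everyone: group total = 7.700 × 247 = 1901.90.
Efficiency loss = (7.700 − 1) × 247 = 1654.90.

1654.90 hours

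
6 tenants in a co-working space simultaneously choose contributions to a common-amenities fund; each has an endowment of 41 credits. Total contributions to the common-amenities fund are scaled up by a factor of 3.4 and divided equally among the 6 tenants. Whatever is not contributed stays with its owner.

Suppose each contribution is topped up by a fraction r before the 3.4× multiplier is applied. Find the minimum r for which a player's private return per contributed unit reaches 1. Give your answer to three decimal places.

0.765

With matching at rate r, one contributed unit becomes (1 + r) in the common-amenities fund and returns 3.4 × (1 + r) / 6 to the contributor.
Setting this equal to 1: 1 + r = 6/3.4 = 1.7647.
So the minimum matching rate is r = 1.7647 − 1 = 0.765.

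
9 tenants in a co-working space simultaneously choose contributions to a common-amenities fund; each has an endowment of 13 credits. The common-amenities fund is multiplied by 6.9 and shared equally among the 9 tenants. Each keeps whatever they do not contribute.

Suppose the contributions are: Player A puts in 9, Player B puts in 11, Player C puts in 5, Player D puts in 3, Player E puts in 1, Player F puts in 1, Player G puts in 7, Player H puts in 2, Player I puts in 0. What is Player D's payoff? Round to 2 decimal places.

Total contributed: 9 + 11 + 5 + 3 + 1 + 1 + 7 + 2 + 0 = 39.
Each receives 6.9 × 39 / 9 = 29.90 from the common-amenities fund.
Player D keeps 13 − 3 = 10, so Player D's payoff is 10 + 29.90 = 39.90.

39.90 credits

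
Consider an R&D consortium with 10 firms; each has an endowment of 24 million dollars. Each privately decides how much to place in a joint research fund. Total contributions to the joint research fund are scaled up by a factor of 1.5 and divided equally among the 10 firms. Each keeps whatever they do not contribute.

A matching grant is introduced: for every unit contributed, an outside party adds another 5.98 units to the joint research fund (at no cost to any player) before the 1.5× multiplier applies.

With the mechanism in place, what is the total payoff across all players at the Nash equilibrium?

The effective private return per unit is now 1.5 × 6.98 / 10 = 1.0470 > 1, so every player's dominant strategy flips to full contribution.
At the Nash equilibrium everyone contributes 24. Group total payoff = 1.5 × 6.98 × 240 = 2512.80.

2512.80 million dollars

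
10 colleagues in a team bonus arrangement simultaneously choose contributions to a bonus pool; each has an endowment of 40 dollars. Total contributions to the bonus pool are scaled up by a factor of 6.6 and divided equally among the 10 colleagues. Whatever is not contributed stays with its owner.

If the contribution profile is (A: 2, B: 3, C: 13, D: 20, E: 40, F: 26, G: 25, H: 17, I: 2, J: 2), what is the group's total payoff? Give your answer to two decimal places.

Total contributed: 2 + 3 + 13 + 20 + 40 + 26 + 25 + 17 + 2 + 2 = 150; total kept: 10 × 40 − 150 = 250.
The bonus pool pays out 6.6 × 150 = 990.00 in aggregate.
Group total = 250 + 990.00 = 1240.00.

1240.00 dollars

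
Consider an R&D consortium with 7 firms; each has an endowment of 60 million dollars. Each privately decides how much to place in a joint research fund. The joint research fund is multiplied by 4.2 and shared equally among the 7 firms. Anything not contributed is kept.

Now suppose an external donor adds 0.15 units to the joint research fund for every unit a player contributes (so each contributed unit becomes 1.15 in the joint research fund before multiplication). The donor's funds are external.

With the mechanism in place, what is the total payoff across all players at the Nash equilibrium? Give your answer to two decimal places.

420.00 million dollars

The effective private return is 4.2 × 1.15 / 7 = 0.6900, which is still under 1, so the mechanism doesn't change anyone's dominant strategy: zero contribution.
Everyone keeps their endowment and the group total is 7 × 60 = 420.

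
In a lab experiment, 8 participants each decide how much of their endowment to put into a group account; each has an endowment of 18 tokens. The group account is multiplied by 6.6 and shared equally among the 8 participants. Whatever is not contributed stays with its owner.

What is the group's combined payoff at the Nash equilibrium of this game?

Each contributed unit returns 6.6/8 = 0.8250 to its contributor — below 1 — so contributing 0 is dominant for every player. At the Nash equilibrium everyone keeps their 18, and the group total is 8 × 18 = 144.

144.00 tokens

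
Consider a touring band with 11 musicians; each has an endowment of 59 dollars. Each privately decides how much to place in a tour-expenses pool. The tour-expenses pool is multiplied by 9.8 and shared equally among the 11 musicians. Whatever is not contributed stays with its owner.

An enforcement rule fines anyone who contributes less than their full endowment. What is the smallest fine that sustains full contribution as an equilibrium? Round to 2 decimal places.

Given the others contribute fully, the best deviation is to contribute 0 (any partial contribution still incurs the fine and gives up units whose private return 0.8909 is below 1).
Deviating from 59 to 0 saves 59 dollars but forfeits the deviator's share of the drop in the tour-expenses pool: 9.8/11 × 59 = 52.56.
So the deviation gain is 59 − 52.56 = 6.44, and the fine must be at least 6.44 dollars to wipe it out.

6.44 dollars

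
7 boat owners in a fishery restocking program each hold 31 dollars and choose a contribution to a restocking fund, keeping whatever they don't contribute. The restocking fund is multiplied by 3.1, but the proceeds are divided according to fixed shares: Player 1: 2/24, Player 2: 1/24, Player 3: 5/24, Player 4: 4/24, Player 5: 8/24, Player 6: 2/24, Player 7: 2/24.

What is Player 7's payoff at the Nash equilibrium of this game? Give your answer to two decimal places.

Each unit j contributes comes back to j as 3.1 × (j's share), so j prefers to contribute only if that share exceeds 1/3.1 = 0.3226; otherwise keeping the unit dominates.
Only Player 5 (8/24) clears that bar, contributing 31; the remaining 6 contribute 0. Total contributed: 31.
Player 7 keeps 31 and receives 3.1 × 31 × 2/24 = 8.01 from the restocking fund, for a payoff of 39.01.

39.01 dollars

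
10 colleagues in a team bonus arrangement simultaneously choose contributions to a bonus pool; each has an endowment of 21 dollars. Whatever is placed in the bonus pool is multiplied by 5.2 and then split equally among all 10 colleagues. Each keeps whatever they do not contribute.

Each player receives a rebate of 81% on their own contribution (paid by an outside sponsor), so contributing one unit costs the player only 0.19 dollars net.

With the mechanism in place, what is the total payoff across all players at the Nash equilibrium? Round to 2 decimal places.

With the mechanism, a contributed unit returns (5.2/10) / 0.19 = 2.7368 per unit of net cost to the contributor — now above 1 — so contributing fully is weakly dominant for every player.
At the Nash equilibrium everyone contributes 21. Group total payoff = 10 × (21 × 0.81 + 5.2 × 21) = 1262.10.

1262.10 dollars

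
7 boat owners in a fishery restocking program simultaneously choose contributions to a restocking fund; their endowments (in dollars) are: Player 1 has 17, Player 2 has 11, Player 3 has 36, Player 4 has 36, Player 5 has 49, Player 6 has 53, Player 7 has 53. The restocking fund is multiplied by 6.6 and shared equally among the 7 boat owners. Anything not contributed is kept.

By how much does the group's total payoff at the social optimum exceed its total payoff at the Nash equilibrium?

1428.00 dollars

The private return per contributed unit is 6.6/7 = 0.9429 < 1 for every player regardless of endowment, so the Nash equilibrium is zero contribution and the group total is Σ E_j = 17 + 11 + 36 + 36 + 49 + 53 + 53 = 255.
Each contributed unit returns 6.600 to the group, so the social optimum is full contribution by everyone: group total = 6.600 × 255 = 1683.00.
Efficiency loss = (6.600 − 1) × 255 = 1428.00.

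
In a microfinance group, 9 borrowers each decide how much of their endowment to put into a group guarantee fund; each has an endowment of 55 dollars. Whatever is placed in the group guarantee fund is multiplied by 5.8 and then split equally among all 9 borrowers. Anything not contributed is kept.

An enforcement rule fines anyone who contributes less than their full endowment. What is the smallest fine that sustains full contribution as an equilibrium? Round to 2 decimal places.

Given the others contribute fully, the best deviation is to contribute 0 (any partial contribution still incurs the fine and gives up units whose private return 0.6444 is below 1).
Deviating from 55 to 0 saves 55 dollars but forfeits the deviator's share of the drop in the group guarantee fund: 5.8/9 × 55 = 35.44.
So the deviation gain is 55 − 35.44 = 19.56, and the fine must be at least 19.56 dollars to wipe it out.

19.56 dollars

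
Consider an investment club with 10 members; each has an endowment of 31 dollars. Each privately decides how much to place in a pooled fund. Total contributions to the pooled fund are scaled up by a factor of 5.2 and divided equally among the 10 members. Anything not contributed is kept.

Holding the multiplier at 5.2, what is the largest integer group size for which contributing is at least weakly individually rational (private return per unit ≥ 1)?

Private return per unit is 5.2/(group size), which is ≥ 1 whenever the group size is ≤ 5.2.
The largest such integer is 5.

5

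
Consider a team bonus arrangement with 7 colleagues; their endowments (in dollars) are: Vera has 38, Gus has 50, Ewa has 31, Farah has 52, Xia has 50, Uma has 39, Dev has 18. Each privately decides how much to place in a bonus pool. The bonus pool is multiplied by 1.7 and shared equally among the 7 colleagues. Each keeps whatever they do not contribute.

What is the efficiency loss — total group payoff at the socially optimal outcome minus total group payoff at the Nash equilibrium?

194.60 dollars

The private return per contributed unit is 1.7/7 = 0.2429 < 1 for every player regardless of endowment, so the Nash equilibrium is zero contribution and the group total is Σ E_j = 38 + 50 + 31 + 52 + 50 + 39 + 18 = 278.
Each contributed unit returns 1.700 to the group, so the social optimum is full contribution by everyone: group total = 1.700 × 278 = 472.60.
Efficiency loss = (1.700 − 1) × 278 = 194.60.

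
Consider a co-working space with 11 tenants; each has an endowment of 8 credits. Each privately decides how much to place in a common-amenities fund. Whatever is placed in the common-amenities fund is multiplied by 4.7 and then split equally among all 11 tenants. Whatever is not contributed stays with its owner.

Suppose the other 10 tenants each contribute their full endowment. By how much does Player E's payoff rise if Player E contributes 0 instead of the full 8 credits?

4.58 credits

Switching from a contribution of 8 to 0 lets Player E keep an extra 8 credits, but lowers the common-amenities fund by 8, which costs Player E their own share of that drop: 4.7/11 × 8 = 3.42.
Net gain = 8 − 3.42 = 4.58. The private return per contributed unit (0.4273) is below 1, so free-riding is indeed the best response regardless of what the others do.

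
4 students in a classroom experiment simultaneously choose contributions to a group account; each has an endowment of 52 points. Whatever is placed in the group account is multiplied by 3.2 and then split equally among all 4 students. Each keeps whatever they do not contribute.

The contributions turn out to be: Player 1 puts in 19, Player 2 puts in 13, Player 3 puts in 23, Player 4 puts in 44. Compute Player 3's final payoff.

Total contributed: 19 + 13 + 23 + 44 = 99.
Each receives 3.2 × 99 / 4 = 79.20 from the group account.
Player 3 keeps 52 − 23 = 29, so Player 3's payoff is 29 + 79.20 = 108.20.

108.20 points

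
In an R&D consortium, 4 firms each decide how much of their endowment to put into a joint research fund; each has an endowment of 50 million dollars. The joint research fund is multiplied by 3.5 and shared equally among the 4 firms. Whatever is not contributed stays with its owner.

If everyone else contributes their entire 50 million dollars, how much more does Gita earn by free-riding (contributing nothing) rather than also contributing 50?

6.25 million dollars

Switching from a contribution of 50 to 0 lets Gita keep an extra 50 million dollars, but lowers the joint research fund by 50, which costs Gita their own share of that drop: 3.5/4 × 50 = 43.75.
Net gain = 50 − 43.75 = 6.25. The private return per contributed unit (0.8750) is below 1, so free-riding is indeed the best response regardless of what the others do.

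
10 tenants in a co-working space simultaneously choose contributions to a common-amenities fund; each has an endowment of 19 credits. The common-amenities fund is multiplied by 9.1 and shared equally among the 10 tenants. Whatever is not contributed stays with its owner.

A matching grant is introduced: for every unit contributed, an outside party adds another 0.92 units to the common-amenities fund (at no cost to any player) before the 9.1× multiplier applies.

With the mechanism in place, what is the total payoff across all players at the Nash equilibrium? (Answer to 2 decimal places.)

With the mechanism, a contributed unit returns 9.1 × 1.92 / 10 = 1.7472 per unit of net cost to the contributor — now above 1 — so contributing fully is weakly dominant for every player.
So the Nash equilibrium is full contribution by all 10; the group earns 9.1 × 1.92 × 190 = 3319.68.

3319.68 credits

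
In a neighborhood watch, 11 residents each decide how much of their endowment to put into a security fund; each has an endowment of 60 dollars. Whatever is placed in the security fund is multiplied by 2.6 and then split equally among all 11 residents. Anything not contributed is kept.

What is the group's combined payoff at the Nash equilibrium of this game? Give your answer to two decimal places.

660.00 dollars

Each contributed unit returns 2.6/11 = 0.2364 to its contributor — below 1 — so contributing 0 is dominant for every player. At the Nash equilibrium everyone keeps their 60, and the group total is 11 × 60 = 660.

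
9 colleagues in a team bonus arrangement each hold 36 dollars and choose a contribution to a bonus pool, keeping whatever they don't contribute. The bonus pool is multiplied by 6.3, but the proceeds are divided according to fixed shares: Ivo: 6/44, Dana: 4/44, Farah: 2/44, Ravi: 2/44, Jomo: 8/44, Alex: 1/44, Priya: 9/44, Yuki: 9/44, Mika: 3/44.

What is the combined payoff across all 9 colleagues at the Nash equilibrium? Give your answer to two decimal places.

896.40 dollars

Player j's private return per contributed unit is 6.3 × (j's share). Contributing is weakly dominant for j when that share is at least 1/6.3 = 0.1587, and contributing 0 is dominant otherwise.
The shares above 0.1587 belong to Jomo, Priya and Yuki, contributing 36 each; the remaining 6 contribute 0. Total contributed: 108.
The bonus pool pays out 6.3 × 108 = 680.40 in total (split across the unequal shares, but the aggregate is all that matters for the group sum).
The 6 free-riders keep 36 each, adding 216. Group total = 216 + 680.40 = 896.40.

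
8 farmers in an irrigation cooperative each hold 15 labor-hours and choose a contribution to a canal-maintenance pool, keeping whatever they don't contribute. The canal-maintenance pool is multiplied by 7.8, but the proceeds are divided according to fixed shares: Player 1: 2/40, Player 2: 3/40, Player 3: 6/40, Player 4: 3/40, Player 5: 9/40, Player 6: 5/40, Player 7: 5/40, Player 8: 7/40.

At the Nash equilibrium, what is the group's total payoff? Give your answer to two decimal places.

426.00 labor-hours

For player j, contributing a unit is worthwhile iff 7.8 × (j's share) ≥ 1, i.e. iff j's share is at least 0.1282.
The shares above 0.1282 belong to Player 3, Player 5 and Player 8, contributing 15 each; the remaining 5 contribute 0. Total contributed: 45.
The canal-maintenance pool pays out 7.8 × 45 = 351.00 in total (split across the unequal shares, but the aggregate is all that matters for the group sum).
The 5 free-riders keep 15 each, adding 75. Group total = 75 + 351.00 = 426.00.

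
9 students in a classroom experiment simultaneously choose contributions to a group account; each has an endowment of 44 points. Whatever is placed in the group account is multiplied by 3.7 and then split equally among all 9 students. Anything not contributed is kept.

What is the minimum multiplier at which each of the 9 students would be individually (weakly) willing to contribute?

A contributed unit returns (multiplier)/9 to its contributor.
This reaches 1 exactly when the multiplier is 9.

9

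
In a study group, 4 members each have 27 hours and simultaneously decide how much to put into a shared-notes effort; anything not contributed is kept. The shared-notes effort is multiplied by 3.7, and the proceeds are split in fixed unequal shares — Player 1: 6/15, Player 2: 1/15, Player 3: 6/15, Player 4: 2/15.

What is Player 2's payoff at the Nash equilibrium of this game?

Each unit j contributes comes back to j as 3.7 × (j's share), so j prefers to contribute only if that share exceeds 1/3.7 = 0.2703; otherwise keeping the unit dominates.
The shares above 0.2703 belong to Player 1 and Player 3, contributing 27 each; the remaining 2 contribute 0. Total contributed: 54.
Player 2 keeps 27 and receives 3.7 × 54 × 1/15 = 13.32 from the shared-notes effort, for a payoff of 40.32.

40.32 hours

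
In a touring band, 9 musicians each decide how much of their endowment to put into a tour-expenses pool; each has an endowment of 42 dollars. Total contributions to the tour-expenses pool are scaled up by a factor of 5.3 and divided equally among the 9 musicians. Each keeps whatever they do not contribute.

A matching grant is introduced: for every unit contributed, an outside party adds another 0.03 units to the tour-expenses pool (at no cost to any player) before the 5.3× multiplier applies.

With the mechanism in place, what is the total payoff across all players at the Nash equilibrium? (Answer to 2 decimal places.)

378.00 dollars

The effective private return is 5.3 × 1.03 / 9 = 0.6066, which is still under 1, so the mechanism doesn't change anyone's dominant strategy: zero contribution.
At the Nash equilibrium no one contributes; group total payoff = 9 × 42 = 378.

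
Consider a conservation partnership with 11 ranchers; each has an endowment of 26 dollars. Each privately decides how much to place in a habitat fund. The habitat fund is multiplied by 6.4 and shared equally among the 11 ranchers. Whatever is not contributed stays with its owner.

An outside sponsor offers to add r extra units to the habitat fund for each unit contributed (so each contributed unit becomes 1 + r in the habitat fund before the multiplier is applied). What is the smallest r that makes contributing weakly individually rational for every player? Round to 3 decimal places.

With matching at rate r, one contributed unit becomes (1 + r) in the habitat fund and returns 6.4 × (1 + r) / 11 to the contributor.
Setting this equal to 1: 1 + r = 11/6.4 = 1.7188.
So the minimum matching rate is r = 1.7188 − 1 = 0.719.

0.719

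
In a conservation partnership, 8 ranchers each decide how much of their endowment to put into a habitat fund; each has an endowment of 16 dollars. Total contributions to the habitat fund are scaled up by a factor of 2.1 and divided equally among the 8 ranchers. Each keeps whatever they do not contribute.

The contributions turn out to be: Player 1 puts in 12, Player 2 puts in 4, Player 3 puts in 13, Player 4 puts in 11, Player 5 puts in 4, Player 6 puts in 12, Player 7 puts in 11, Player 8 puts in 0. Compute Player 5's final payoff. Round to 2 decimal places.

Total contributed: 12 + 4 + 13 + 11 + 4 + 12 + 11 + 0 = 67.
Each receives 2.1 × 67 / 8 = 17.59 from the habitat fund.
Player 5 keeps 16 − 4 = 12, so Player 5's payoff is 12 + 17.59 = 29.59.

29.59 dollars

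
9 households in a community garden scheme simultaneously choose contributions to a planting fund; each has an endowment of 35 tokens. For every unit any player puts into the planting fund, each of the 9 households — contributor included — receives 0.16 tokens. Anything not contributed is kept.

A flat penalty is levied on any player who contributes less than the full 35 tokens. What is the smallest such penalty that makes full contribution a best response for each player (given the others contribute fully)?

29.40 tokens

Given the others contribute fully, the best deviation is to contribute 0 (any partial contribution still incurs the fine and gives up units whose private return 0.16 is below 1).
Deviating from 35 to 0 saves 35 tokens but forfeits the deviator's share of the drop in the planting fund: 0.16 × 35 = 5.60.
So the deviation gain is 35 − 5.60 = 29.40, and the fine must be at least 29.40 tokens to wipe it out.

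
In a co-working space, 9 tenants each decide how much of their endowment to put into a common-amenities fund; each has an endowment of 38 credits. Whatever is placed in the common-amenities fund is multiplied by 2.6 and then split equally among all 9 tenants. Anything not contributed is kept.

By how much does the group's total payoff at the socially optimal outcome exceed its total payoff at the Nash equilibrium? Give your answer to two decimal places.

547.20 credits

Each contributed unit returns 2.6/9 = 0.2889 to its contributor — below 1 — so contributing 0 is dominant for every player. At the Nash equilibrium everyone keeps their 38, and the group total is 9 × 38 = 342.
Each contributed unit returns 2.600 to the group as a whole (0.2889 to each of 9 players), which exceeds 1, so the social optimum is full contribution: group total = 2.600 × 342 = 889.20.
Efficiency loss = 889.20 − 342 = 547.20.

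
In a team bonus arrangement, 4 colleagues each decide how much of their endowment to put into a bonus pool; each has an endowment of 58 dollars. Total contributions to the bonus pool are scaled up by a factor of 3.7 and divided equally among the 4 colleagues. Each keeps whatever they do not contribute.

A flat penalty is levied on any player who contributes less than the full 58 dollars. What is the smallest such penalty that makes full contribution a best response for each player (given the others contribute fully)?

Given the others contribute fully, the best deviation is to contribute 0 (any partial contribution still incurs the fine and gives up units whose private return 0.9250 is below 1).
Deviating from 58 to 0 saves 58 dollars but forfeits the deviator's share of the drop in the bonus pool: 3.7/4 × 58 = 53.65.
So the deviation gain is 58 − 53.65 = 4.35, and the fine must be at least 4.35 dollars to wipe it out.

4.35 dollars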